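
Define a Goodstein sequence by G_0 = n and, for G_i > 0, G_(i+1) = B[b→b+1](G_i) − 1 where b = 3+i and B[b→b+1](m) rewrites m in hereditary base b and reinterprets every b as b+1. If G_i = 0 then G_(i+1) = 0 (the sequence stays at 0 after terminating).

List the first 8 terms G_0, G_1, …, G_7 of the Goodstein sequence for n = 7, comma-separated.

[0] 7 ≡ 2·3 + 1 (base 3). Lift 4: 9. −1: 8.
[1] 8 ≡ 2·4 (base 4). Lift 5: 10. −1: 9.
[2] 9 ≡ 5 + 4 (base 5). Lift 6: 10. −1: 9.
[3] 9 ≡ 6 + 3 (base 6). Lift 7: 10. −1: 9.
[4] 9 ≡ 7 + 2 (base 7). Lift 8: 10. −1: 9.
[5] 9 ≡ 8 + 1 (base 8). Lift 9: 10. −1: 9.
[6] 9 ≡ 9 (base 9). Lift 10: 10. −1: 9.

7, 8, 9, 9, 9, 9, 9, 9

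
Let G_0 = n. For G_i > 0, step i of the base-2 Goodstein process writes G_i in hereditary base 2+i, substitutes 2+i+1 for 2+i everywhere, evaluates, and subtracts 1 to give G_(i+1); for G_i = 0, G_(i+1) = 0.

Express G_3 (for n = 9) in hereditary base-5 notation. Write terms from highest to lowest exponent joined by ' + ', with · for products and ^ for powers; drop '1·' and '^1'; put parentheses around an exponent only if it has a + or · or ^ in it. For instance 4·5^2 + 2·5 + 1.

[0] 9 ≡ 2^(2 + 1) + 1 (base 2). Lift 3: 82. −1: 81.
[1] 81 ≡ 3^(3 + 1) (base 3). Lift 4: 1024. −1: 1023.
[2] 1023 ≡ 3·4^4 + 3·4^3 + 3·4^2 + 3·4 + 3 (base 4). Lift 5: 9843. −1: 9842.

3·5^5 + 3·5^3 + 3·5^2 + 3·5 + 2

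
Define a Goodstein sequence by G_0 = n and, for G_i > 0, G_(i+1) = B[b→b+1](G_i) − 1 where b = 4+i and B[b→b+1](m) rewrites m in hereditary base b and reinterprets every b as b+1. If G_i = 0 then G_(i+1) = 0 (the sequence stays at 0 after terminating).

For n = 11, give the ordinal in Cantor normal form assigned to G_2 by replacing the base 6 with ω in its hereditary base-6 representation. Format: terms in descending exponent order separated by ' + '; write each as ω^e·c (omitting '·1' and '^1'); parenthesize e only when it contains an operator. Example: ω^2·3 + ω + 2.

i=0: 11 = 2·4 + 3 (b=4); 4→5: 2·5 + 3 = 13; 13−1 = 12
i=1: 12 = 2·5 + 2 (b=5); 5→6: 2·6 + 2 = 14; 14−1 = 13

ω·2 + 1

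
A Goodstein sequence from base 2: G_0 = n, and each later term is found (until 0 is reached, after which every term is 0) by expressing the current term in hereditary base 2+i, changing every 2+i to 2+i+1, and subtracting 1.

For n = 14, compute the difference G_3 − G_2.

base 2: 14 = 2^(2 + 1) + 2^2 + 2; at 3: 3^(3 + 1) + 3^3 + 3 = 111; next = 110
base 3: 110 = 3^(3 + 1) + 3^3 + 2; at 4: 4^(4 + 1) + 4^4 + 2 = 1282; next = 1281
base 4: 1281 = 4^(4 + 1) + 4^4 + 1; at 5: 5^(5 + 1) + 5^5 + 1 = 18751; next = 18750

17469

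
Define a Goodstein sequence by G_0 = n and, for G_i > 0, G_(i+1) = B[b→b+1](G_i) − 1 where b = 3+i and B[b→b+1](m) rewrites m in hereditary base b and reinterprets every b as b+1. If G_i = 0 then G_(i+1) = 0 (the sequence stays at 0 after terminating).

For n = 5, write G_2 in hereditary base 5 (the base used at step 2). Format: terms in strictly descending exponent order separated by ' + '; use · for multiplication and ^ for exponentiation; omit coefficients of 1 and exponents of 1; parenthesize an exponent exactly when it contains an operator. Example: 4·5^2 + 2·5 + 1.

(0) 5|_3 = 3 + 2 ↦ 4 + 2|_4 = 6 ⇒ 5
(1) 5|_4 = 4 + 1 ↦ 5 + 1|_5 = 6 ⇒ 5
(2) 5|_5 = 5 ↦ 6|_6 = 6 ⇒ 5

5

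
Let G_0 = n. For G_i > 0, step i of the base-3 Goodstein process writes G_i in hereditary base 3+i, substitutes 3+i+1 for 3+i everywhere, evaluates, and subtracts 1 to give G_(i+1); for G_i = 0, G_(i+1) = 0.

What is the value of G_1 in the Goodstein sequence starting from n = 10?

10 —HB3→ 3^2 + 1 —bump→ 4^2 + 1 = 17 —(−1)→ 16
16 —HB4→ 4^2 —bump→ 5^2 = 25 —(−1)→ 24

16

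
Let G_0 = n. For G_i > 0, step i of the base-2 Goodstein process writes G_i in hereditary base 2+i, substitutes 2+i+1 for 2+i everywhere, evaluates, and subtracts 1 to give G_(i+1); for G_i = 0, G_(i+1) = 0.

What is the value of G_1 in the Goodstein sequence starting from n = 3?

3

[0] 3 ≡ 2 + 1 (base 2). Lift 3: 4. −1: 3.
[1] 3 ≡ 3 (base 3). Lift 4: 4. −1: 3.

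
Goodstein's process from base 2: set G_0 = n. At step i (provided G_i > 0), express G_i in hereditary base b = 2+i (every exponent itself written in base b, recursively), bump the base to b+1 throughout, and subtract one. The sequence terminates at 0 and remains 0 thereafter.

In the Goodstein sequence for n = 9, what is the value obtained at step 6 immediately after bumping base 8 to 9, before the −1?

[0] 9 ≡ 2^(2 + 1) + 1 (base 2). Lift 3: 82. −1: 81.
[1] 81 ≡ 3^(3 + 1) (base 3). Lift 4: 1024. −1: 1023.
[2] 1023 ≡ 3·4^4 + 3·4^3 + 3·4^2 + 3·4 + 3 (base 4). Lift 5: 9843. −1: 9842.
[3] 9842 ≡ 3·5^5 + 3·5^3 + 3·5^2 + 3·5 + 2 (base 5). Lift 6: 140744. −1: 140743.
[4] 140743 ≡ 3·6^6 + 3·6^3 + 3·6^2 + 3·6 + 1 (base 6). Lift 7: 2471827. −1: 2471826.
[5] 2471826 ≡ 3·7^7 + 3·7^3 + 3·7^2 + 3·7 (base 7). Lift 8: 50333400. −1: 50333399.
[6] 50333399 ≡ 3·8^8 + 3·8^3 + 3·8^2 + 2·8 + 7 (base 8). Lift 9: 1162263922. −1: 1162263921.

1162263922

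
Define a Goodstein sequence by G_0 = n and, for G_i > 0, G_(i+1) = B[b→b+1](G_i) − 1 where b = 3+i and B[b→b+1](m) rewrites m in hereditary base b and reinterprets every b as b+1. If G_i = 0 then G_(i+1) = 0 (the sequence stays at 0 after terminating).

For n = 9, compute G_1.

9 —HB3→ 3^2 —bump→ 4^2 = 16 —(−1)→ 15
15 —HB4→ 3·4 + 3 —bump→ 3·5 + 3 = 18 —(−1)→ 17

15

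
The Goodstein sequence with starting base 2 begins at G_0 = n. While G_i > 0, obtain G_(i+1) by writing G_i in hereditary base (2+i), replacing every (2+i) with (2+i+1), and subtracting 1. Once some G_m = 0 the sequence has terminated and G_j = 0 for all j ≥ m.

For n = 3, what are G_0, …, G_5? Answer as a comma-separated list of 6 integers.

3, 3, 3, 2, 1, 0

base 2: 3 = 2 + 1; at 3: 3 + 1 = 4; next = 3
base 3: 3 = 3; at 4: 4 = 4; next = 3
base 4: 3 = 3; at 5: 3 = 3; next = 2
base 5: 2 = 2; at 6: 2 = 2; next = 1
base 6: 1 = 1; at 7: 1 = 1; next = 0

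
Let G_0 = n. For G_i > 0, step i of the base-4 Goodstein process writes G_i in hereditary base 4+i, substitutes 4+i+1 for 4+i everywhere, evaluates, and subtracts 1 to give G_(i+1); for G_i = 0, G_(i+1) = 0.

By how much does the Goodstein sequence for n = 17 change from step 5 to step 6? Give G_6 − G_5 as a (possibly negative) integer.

G_0=17  [base 4] 4^2 + 1  →[4↦5]→  5^2 + 1 = 26  −1 ⇒ G_1=25
G_1=25  [base 5] 5^2  →[5↦6]→  6^2 = 36  −1 ⇒ G_2=35
G_2=35  [base 6] 5·6 + 5  →[6↦7]→  5·7 + 5 = 40  −1 ⇒ G_3=39
G_3=39  [base 7] 5·7 + 4  →[7↦8]→  5·8 + 4 = 44  −1 ⇒ G_4=43
G_4=43  [base 8] 5·8 + 3  →[8↦9]→  5·9 + 3 = 48  −1 ⇒ G_5=47
G_5=47  [base 9] 5·9 + 2  →[9↦10]→  5·10 + 2 = 52  −1 ⇒ G_6=51

4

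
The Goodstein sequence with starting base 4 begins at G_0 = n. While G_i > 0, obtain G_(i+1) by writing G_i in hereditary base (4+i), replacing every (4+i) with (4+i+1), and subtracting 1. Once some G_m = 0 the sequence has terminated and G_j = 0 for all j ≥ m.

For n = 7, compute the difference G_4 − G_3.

0

(0) 7|_4 = 4 + 3 ↦ 5 + 3|_5 = 8 ⇒ 7
(1) 7|_5 = 5 + 2 ↦ 6 + 2|_6 = 8 ⇒ 7
(2) 7|_6 = 6 + 1 ↦ 7 + 1|_7 = 8 ⇒ 7
(3) 7|_7 = 7 ↦ 8|_8 = 8 ⇒ 7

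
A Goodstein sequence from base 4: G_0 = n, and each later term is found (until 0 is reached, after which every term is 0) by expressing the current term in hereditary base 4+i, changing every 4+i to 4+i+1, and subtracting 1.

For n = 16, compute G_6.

39

G_0=16  [base 4] 4^2  →[4↦5]→  5^2 = 25  −1 ⇒ G_1=24
G_1=24  [base 5] 4·5 + 4  →[5↦6]→  4·6 + 4 = 28  −1 ⇒ G_2=27
G_2=27  [base 6] 4·6 + 3  →[6↦7]→  4·7 + 3 = 31  −1 ⇒ G_3=30
G_3=30  [base 7] 4·7 + 2  →[7↦8]→  4·8 + 2 = 34  −1 ⇒ G_4=33
G_4=33  [base 8] 4·8 + 1  →[8↦9]→  4·9 + 1 = 37  −1 ⇒ G_5=36
G_5=36  [base 9] 4·9  →[9↦10]→  4·10 = 40  −1 ⇒ G_6=39
G_6=39  [base 10] 3·10 + 9  →[10↦11]→  3·11 + 9 = 42  −1 ⇒ G_7=41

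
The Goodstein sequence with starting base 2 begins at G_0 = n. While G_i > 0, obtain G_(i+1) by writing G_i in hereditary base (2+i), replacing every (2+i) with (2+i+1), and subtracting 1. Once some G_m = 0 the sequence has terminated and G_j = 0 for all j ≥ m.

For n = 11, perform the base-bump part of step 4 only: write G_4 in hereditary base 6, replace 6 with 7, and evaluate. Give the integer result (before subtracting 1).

5764802

i=0: 11 = 2^(2 + 1) + 2 + 1 (b=2); 2→3: 3^(3 + 1) + 3 + 1 = 85; 85−1 = 84
i=1: 84 = 3^(3 + 1) + 3 (b=3); 3→4: 4^(4 + 1) + 4 = 1028; 1028−1 = 1027
i=2: 1027 = 4^(4 + 1) + 3 (b=4); 4→5: 5^(5 + 1) + 3 = 15628; 15628−1 = 15627
i=3: 15627 = 5^(5 + 1) + 2 (b=5); 5→6: 6^(6 + 1) + 2 = 279938; 279938−1 = 279937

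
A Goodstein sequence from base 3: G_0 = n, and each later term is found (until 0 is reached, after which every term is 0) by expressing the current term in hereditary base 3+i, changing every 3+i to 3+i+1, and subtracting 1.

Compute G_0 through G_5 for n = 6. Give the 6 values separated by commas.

6, 7, 7, 7, 7, 7

(0) 6|_3 = 2·3 ↦ 2·4|_4 = 8 ⇒ 7
(1) 7|_4 = 4 + 3 ↦ 5 + 3|_5 = 8 ⇒ 7
(2) 7|_5 = 5 + 2 ↦ 6 + 2|_6 = 8 ⇒ 7
(3) 7|_6 = 6 + 1 ↦ 7 + 1|_7 = 8 ⇒ 7
(4) 7|_7 = 7 ↦ 8|_8 = 8 ⇒ 7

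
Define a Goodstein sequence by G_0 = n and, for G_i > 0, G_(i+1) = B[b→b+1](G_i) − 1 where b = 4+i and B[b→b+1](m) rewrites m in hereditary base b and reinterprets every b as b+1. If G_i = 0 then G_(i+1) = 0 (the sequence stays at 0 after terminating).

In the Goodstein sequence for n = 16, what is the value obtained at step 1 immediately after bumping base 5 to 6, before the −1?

G_0=16  [base 4] 4^2  →[4↦5]→  5^2 = 25  −1 ⇒ G_1=24
G_1=24  [base 5] 4·5 + 4  →[5↦6]→  4·6 + 4 = 28  −1 ⇒ G_2=27

28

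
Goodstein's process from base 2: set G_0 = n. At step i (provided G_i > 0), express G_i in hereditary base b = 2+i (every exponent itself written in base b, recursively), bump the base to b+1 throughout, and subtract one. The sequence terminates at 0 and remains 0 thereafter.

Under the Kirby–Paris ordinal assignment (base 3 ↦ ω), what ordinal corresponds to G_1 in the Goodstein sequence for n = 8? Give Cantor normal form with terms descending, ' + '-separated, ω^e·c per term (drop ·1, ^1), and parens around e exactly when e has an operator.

[0] 8 ≡ 2^(2 + 1) (base 2). Lift 3: 81. −1: 80.
[1] 80 ≡ 2·3^3 + 2·3^2 + 2·3 + 2 (base 3). Lift 4: 554. −1: 553.

ω^ω·2 + ω^2·2 + ω·2 + 2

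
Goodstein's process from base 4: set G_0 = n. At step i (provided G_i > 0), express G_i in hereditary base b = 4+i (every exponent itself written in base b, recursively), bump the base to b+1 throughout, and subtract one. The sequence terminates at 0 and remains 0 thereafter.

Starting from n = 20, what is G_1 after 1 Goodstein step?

base 4: 20 = 4^2 + 4; at 5: 5^2 + 5 = 30; next = 29
base 5: 29 = 5^2 + 4; at 6: 6^2 + 4 = 40; next = 39

29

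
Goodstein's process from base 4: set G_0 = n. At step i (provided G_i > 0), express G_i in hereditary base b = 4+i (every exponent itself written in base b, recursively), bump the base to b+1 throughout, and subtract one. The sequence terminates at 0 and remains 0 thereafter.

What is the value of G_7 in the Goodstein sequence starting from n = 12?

19

G_0=12  [base 4] 3·4  →[4↦5]→  3·5 = 15  −1 ⇒ G_1=14
G_1=14  [base 5] 2·5 + 4  →[5↦6]→  2·6 + 4 = 16  −1 ⇒ G_2=15
G_2=15  [base 6] 2·6 + 3  →[6↦7]→  2·7 + 3 = 17  −1 ⇒ G_3=16
G_3=16  [base 7] 2·7 + 2  →[7↦8]→  2·8 + 2 = 18  −1 ⇒ G_4=17
G_4=17  [base 8] 2·8 + 1  →[8↦9]→  2·9 + 1 = 19  −1 ⇒ G_5=18
G_5=18  [base 9] 2·9  →[9↦10]→  2·10 = 20  −1 ⇒ G_6=19
G_6=19  [base 10] 10 + 9  →[10↦11]→  11 + 9 = 20  −1 ⇒ G_7=19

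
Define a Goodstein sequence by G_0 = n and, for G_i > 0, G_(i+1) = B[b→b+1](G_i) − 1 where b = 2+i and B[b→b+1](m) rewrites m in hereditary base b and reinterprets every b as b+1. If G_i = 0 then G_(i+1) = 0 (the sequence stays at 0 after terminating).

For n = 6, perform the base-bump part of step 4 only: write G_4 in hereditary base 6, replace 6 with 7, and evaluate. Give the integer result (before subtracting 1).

98040

step 0: 6 = 2^2 + 2; sub 3 for 2: 3^3 + 3; = 30; G_1 = 30−1 = 29
step 1: 29 = 3^3 + 2; sub 4 for 3: 4^4 + 2; = 258; G_2 = 258−1 = 257
step 2: 257 = 4^4 + 1; sub 5 for 4: 5^5 + 1; = 3126; G_3 = 3126−1 = 3125
step 3: 3125 = 5^5; sub 6 for 5: 6^6; = 46656; G_4 = 46656−1 = 46655
step 4: 46655 = 5·6^5 + 5·6^4 + 5·6^3 + 5·6^2 + 5·6 + 5; sub 7 for 6: 5·7^5 + 5·7^4 + 5·7^3 + 5·7^2 + 5·7 + 5; = 98040; G_5 = 98040−1 = 98039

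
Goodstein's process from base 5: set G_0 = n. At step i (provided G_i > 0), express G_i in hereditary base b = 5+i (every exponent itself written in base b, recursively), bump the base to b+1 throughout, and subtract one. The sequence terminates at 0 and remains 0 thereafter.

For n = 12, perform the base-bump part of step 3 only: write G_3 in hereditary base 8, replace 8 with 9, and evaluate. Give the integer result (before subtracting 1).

16

G_0=12  [base 5] 2·5 + 2  →[5↦6]→  2·6 + 2 = 14  −1 ⇒ G_1=13
G_1=13  [base 6] 2·6 + 1  →[6↦7]→  2·7 + 1 = 15  −1 ⇒ G_2=14
G_2=14  [base 7] 2·7  →[7↦8]→  2·8 = 16  −1 ⇒ G_3=15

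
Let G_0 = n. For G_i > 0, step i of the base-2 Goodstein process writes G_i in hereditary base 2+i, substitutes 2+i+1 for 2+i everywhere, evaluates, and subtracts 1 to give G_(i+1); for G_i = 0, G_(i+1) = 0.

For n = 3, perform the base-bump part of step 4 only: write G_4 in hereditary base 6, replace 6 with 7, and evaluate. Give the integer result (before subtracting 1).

3 —HB2→ 2 + 1 —bump→ 3 + 1 = 4 —(−1)→ 3
3 —HB3→ 3 —bump→ 4 = 4 —(−1)→ 3
3 —HB4→ 3 —bump→ 3 = 3 —(−1)→ 2
2 —HB5→ 2 —bump→ 2 = 2 —(−1)→ 1
1 —HB6→ 1 —bump→ 1 = 1 —(−1)→ 0

1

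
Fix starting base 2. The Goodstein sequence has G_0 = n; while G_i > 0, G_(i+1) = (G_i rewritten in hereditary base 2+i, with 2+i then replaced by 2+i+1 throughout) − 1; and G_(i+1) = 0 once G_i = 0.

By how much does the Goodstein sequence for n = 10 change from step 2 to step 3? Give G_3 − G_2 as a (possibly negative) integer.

14600

base 2: 10 = 2^(2 + 1) + 2; at 3: 3^(3 + 1) + 3 = 84; next = 83
base 3: 83 = 3^(3 + 1) + 2; at 4: 4^(4 + 1) + 2 = 1026; next = 1025
base 4: 1025 = 4^(4 + 1) + 1; at 5: 5^(5 + 1) + 1 = 15626; next = 15625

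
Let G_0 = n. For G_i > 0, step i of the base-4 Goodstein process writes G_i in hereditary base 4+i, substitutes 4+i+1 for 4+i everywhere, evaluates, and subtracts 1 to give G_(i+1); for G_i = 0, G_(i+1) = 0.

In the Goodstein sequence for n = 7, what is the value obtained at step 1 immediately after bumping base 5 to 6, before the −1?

8

7 —HB4→ 4 + 3 —bump→ 5 + 3 = 8 —(−1)→ 7
7 —HB5→ 5 + 2 —bump→ 6 + 2 = 8 —(−1)→ 7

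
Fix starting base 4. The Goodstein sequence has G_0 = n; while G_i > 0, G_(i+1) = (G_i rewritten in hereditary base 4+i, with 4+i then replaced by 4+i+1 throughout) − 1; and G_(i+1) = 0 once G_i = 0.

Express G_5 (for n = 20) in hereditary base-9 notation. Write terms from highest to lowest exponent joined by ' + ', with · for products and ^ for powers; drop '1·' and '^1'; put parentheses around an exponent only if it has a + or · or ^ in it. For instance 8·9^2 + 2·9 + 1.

9^2

20 —HB4→ 4^2 + 4 —bump→ 5^2 + 5 = 30 —(−1)→ 29
29 —HB5→ 5^2 + 4 —bump→ 6^2 + 4 = 40 —(−1)→ 39
39 —HB6→ 6^2 + 3 —bump→ 7^2 + 3 = 52 —(−1)→ 51
51 —HB7→ 7^2 + 2 —bump→ 8^2 + 2 = 66 —(−1)→ 65
65 —HB8→ 8^2 + 1 —bump→ 9^2 + 1 = 82 —(−1)→ 81
81 —HB9→ 9^2 —bump→ 10^2 = 100 —(−1)→ 99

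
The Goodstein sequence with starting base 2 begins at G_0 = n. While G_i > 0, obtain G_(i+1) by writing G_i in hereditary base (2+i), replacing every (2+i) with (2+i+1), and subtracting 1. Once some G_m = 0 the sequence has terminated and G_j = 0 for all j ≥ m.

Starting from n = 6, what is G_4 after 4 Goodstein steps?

46655

base 2: 6 = 2^2 + 2; at 3: 3^3 + 3 = 30; next = 29
base 3: 29 = 3^3 + 2; at 4: 4^4 + 2 = 258; next = 257
base 4: 257 = 4^4 + 1; at 5: 5^5 + 1 = 3126; next = 3125
base 5: 3125 = 5^5; at 6: 6^6 = 46656; next = 46655
base 6: 46655 = 5·6^5 + 5·6^4 + 5·6^3 + 5·6^2 + 5·6 + 5; at 7: 5·7^5 + 5·7^4 + 5·7^3 + 5·7^2 + 5·7 + 5 = 98040; next = 98039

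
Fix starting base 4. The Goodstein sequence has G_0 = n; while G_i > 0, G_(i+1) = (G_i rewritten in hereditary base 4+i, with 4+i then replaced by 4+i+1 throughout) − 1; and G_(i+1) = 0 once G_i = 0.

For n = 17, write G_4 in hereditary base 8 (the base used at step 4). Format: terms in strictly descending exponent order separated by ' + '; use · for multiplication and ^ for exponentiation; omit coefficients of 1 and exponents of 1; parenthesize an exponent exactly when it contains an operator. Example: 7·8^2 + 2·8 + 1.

5·8 + 3

G_0=17  [base 4] 4^2 + 1  →[4↦5]→  5^2 + 1 = 26  −1 ⇒ G_1=25
G_1=25  [base 5] 5^2  →[5↦6]→  6^2 = 36  −1 ⇒ G_2=35
G_2=35  [base 6] 5·6 + 5  →[6↦7]→  5·7 + 5 = 40  −1 ⇒ G_3=39
G_3=39  [base 7] 5·7 + 4  →[7↦8]→  5·8 + 4 = 44  −1 ⇒ G_4=43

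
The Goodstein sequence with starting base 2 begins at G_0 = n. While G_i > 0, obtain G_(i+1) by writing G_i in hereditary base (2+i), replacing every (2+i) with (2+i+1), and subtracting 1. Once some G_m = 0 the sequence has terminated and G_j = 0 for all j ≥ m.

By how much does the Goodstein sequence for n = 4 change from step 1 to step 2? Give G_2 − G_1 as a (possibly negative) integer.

4 —HB2→ 2^2 —bump→ 3^3 = 27 —(−1)→ 26
26 —HB3→ 2·3^2 + 2·3 + 2 —bump→ 2·4^2 + 2·4 + 2 = 42 —(−1)→ 41

15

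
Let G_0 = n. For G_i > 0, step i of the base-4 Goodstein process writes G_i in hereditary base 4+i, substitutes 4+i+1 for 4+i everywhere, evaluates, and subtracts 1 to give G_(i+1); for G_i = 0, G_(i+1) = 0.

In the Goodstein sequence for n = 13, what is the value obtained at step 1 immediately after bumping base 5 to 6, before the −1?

18

base 4: 13 = 3·4 + 1; at 5: 3·5 + 1 = 16; next = 15
base 5: 15 = 3·5; at 6: 3·6 = 18; next = 17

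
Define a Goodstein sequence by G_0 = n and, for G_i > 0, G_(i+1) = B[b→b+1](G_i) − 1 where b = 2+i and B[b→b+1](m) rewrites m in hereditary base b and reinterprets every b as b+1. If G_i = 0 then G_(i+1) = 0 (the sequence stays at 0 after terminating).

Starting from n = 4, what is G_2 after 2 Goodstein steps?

41

base 2: 4 = 2^2; at 3: 3^3 = 27; next = 26
base 3: 26 = 2·3^2 + 2·3 + 2; at 4: 2·4^2 + 2·4 + 2 = 42; next = 41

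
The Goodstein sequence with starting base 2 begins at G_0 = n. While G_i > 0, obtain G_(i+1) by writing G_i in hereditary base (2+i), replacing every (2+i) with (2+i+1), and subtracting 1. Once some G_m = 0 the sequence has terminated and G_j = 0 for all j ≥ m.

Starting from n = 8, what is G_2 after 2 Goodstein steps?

553

[0] 8 ≡ 2^(2 + 1) (base 2). Lift 3: 81. −1: 80.
[1] 80 ≡ 2·3^3 + 2·3^2 + 2·3 + 2 (base 3). Lift 4: 554. −1: 553.
[2] 553 ≡ 2·4^4 + 2·4^2 + 2·4 + 1 (base 4). Lift 5: 6311. −1: 6310.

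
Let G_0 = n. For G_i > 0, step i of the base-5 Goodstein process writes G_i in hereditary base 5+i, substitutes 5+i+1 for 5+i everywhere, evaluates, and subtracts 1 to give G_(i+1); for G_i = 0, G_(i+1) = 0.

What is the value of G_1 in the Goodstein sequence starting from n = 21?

G_0=21  [base 5] 4·5 + 1  →[5↦6]→  4·6 + 1 = 25  −1 ⇒ G_1=24
G_1=24  [base 6] 4·6  →[6↦7]→  4·7 = 28  −1 ⇒ G_2=27

24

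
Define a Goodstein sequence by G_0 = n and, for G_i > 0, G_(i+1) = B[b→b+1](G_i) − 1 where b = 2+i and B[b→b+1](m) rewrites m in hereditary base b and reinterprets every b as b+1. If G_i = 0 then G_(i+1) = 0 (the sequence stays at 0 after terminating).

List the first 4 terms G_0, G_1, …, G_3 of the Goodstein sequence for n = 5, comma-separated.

5, 27, 255, 467

G_0 = 5. HB_2(5) = 2^2 + 1. Bump = 28. G_1 = 27.
G_1 = 27. HB_3(27) = 3^3. Bump = 256. G_2 = 255.
G_2 = 255. HB_4(255) = 3·4^3 + 3·4^2 + 3·4 + 3. Bump = 468. G_3 = 467.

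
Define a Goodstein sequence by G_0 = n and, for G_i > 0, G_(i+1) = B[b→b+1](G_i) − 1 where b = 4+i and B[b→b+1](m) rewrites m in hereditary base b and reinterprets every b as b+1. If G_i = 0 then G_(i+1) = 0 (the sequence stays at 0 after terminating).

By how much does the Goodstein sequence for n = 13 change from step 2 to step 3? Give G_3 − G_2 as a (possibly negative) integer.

1

13 —HB4→ 3·4 + 1 —bump→ 3·5 + 1 = 16 —(−1)→ 15
15 —HB5→ 3·5 —bump→ 3·6 = 18 —(−1)→ 17
17 —HB6→ 2·6 + 5 —bump→ 2·7 + 5 = 19 —(−1)→ 18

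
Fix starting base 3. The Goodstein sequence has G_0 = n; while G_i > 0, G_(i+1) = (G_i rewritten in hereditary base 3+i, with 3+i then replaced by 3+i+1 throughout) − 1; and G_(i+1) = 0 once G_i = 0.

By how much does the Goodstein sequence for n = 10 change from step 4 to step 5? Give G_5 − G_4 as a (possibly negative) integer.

(0) 10|_3 = 3^2 + 1 ↦ 4^2 + 1|_4 = 17 ⇒ 16
(1) 16|_4 = 4^2 ↦ 5^2|_5 = 25 ⇒ 24
(2) 24|_5 = 4·5 + 4 ↦ 4·6 + 4|_6 = 28 ⇒ 27
(3) 27|_6 = 4·6 + 3 ↦ 4·7 + 3|_7 = 31 ⇒ 30
(4) 30|_7 = 4·7 + 2 ↦ 4·8 + 2|_8 = 34 ⇒ 33

3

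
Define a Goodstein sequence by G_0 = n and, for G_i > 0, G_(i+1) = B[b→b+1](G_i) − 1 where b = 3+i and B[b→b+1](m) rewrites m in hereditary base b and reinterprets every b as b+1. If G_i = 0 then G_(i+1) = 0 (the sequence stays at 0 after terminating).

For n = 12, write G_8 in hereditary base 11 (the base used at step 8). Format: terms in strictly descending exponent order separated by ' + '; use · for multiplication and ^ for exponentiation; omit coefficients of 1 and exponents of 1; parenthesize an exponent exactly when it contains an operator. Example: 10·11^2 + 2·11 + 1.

i=0: 12 = 3^2 + 3 (b=3); 3→4: 4^2 + 4 = 20; 20−1 = 19
i=1: 19 = 4^2 + 3 (b=4); 4→5: 5^2 + 3 = 28; 28−1 = 27
i=2: 27 = 5^2 + 2 (b=5); 5→6: 6^2 + 2 = 38; 38−1 = 37
i=3: 37 = 6^2 + 1 (b=6); 6→7: 7^2 + 1 = 50; 50−1 = 49
i=4: 49 = 7^2 (b=7); 7→8: 8^2 = 64; 64−1 = 63
i=5: 63 = 7·8 + 7 (b=8); 8→9: 7·9 + 7 = 70; 70−1 = 69
i=6: 69 = 7·9 + 6 (b=9); 9→10: 7·10 + 6 = 76; 76−1 = 75
i=7: 75 = 7·10 + 5 (b=10); 10→11: 7·11 + 5 = 82; 82−1 = 81
i=8: 81 = 7·11 + 4 (b=11); 11→12: 7·12 + 4 = 88; 88−1 = 87

7·11 + 4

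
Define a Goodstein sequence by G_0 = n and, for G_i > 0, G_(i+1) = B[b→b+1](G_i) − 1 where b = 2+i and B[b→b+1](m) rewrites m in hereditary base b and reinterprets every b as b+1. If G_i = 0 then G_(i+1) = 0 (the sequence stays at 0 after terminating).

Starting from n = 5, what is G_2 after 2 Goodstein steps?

255

[0] 5 ≡ 2^2 + 1 (base 2). Lift 3: 28. −1: 27.
[1] 27 ≡ 3^3 (base 3). Lift 4: 256. −1: 255.
[2] 255 ≡ 3·4^3 + 3·4^2 + 3·4 + 3 (base 4). Lift 5: 468. −1: 467.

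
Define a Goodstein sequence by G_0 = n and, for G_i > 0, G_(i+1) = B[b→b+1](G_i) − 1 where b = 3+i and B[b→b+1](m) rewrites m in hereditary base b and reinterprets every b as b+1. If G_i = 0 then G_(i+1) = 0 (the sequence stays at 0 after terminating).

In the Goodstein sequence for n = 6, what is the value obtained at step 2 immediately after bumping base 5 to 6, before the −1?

8

(0) 6|_3 = 2·3 ↦ 2·4|_4 = 8 ⇒ 7
(1) 7|_4 = 4 + 3 ↦ 5 + 3|_5 = 8 ⇒ 7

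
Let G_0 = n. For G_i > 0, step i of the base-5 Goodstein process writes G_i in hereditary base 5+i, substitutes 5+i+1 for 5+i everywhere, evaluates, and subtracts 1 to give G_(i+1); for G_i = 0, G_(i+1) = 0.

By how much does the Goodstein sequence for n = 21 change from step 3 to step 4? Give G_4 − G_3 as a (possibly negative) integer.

[0] 21 ≡ 4·5 + 1 (base 5). Lift 6: 25. −1: 24.
[1] 24 ≡ 4·6 (base 6). Lift 7: 28. −1: 27.
[2] 27 ≡ 3·7 + 6 (base 7). Lift 8: 30. −1: 29.
[3] 29 ≡ 3·8 + 5 (base 8). Lift 9: 32. −1: 31.

2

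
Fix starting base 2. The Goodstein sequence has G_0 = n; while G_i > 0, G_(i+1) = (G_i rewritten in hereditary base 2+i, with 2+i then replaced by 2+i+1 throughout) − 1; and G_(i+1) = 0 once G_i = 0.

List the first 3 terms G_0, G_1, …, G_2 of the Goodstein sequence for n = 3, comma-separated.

i=0: 3 = 2 + 1 (b=2); 2→3: 3 + 1 = 4; 4−1 = 3
i=1: 3 = 3 (b=3); 3→4: 4 = 4; 4−1 = 3

3, 3, 3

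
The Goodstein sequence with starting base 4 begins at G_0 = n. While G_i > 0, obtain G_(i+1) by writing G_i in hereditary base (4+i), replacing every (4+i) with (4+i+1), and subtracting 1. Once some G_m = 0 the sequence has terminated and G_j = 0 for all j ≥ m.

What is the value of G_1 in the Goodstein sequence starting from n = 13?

15

(0) 13|_4 = 3·4 + 1 ↦ 3·5 + 1|_5 = 16 ⇒ 15
(1) 15|_5 = 3·5 ↦ 3·6|_6 = 18 ⇒ 17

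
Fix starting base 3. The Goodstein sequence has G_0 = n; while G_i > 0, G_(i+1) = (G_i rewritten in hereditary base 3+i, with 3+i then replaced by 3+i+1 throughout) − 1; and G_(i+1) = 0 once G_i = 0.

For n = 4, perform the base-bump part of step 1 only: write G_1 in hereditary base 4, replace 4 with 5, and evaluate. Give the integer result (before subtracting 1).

5

step 0: 4 = 3 + 1; sub 4 for 3: 4 + 1; = 5; G_1 = 5−1 = 4
step 1: 4 = 4; sub 5 for 4: 5; = 5; G_2 = 5−1 = 4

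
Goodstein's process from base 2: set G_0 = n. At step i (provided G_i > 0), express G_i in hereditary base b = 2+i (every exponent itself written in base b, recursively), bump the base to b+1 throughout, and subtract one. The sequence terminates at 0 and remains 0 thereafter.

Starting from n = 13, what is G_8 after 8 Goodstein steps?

(0) 13|_2 = 2^(2 + 1) + 2^2 + 1 ↦ 3^(3 + 1) + 3^3 + 1|_3 = 109 ⇒ 108
(1) 108|_3 = 3^(3 + 1) + 3^3 ↦ 4^(4 + 1) + 4^4|_4 = 1280 ⇒ 1279
(2) 1279|_4 = 4^(4 + 1) + 3·4^3 + 3·4^2 + 3·4 + 3 ↦ 5^(5 + 1) + 3·5^3 + 3·5^2 + 3·5 + 3|_5 = 16093 ⇒ 16092
(3) 16092|_5 = 5^(5 + 1) + 3·5^3 + 3·5^2 + 3·5 + 2 ↦ 6^(6 + 1) + 3·6^3 + 3·6^2 + 3·6 + 2|_6 = 280712 ⇒ 280711
(4) 280711|_6 = 6^(6 + 1) + 3·6^3 + 3·6^2 + 3·6 + 1 ↦ 7^(7 + 1) + 3·7^3 + 3·7^2 + 3·7 + 1|_7 = 5765999 ⇒ 5765998
(5) 5765998|_7 = 7^(7 + 1) + 3·7^3 + 3·7^2 + 3·7 ↦ 8^(8 + 1) + 3·8^3 + 3·8^2 + 3·8|_8 = 134219480 ⇒ 134219479
(6) 134219479|_8 = 8^(8 + 1) + 3·8^3 + 3·8^2 + 2·8 + 7 ↦ 9^(9 + 1) + 3·9^3 + 3·9^2 + 2·9 + 7|_9 = 3486786856 ⇒ 3486786855
(7) 3486786855|_9 = 9^(9 + 1) + 3·9^3 + 3·9^2 + 2·9 + 6 ↦ 10^(10 + 1) + 3·10^3 + 3·10^2 + 2·10 + 6|_10 = 100000003326 ⇒ 100000003325
(8) 100000003325|_10 = 10^(10 + 1) + 3·10^3 + 3·10^2 + 2·10 + 5 ↦ 11^(11 + 1) + 3·11^3 + 3·11^2 + 2·11 + 5|_11 = 3138428381104 ⇒ 3138428381103

100000003325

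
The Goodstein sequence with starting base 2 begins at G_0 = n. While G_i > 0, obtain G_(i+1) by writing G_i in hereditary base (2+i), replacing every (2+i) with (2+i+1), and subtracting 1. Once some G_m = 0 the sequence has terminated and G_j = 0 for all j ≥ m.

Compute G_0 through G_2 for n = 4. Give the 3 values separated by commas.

base 2: 4 = 2^2; at 3: 3^3 = 27; next = 26
base 3: 26 = 2·3^2 + 2·3 + 2; at 4: 2·4^2 + 2·4 + 2 = 42; next = 41

4, 26, 41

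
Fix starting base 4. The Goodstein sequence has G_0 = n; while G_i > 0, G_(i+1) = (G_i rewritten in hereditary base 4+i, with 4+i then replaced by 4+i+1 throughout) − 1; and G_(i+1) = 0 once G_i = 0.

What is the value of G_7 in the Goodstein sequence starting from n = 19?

81

(0) 19|_4 = 4^2 + 3 ↦ 5^2 + 3|_5 = 28 ⇒ 27
(1) 27|_5 = 5^2 + 2 ↦ 6^2 + 2|_6 = 38 ⇒ 37
(2) 37|_6 = 6^2 + 1 ↦ 7^2 + 1|_7 = 50 ⇒ 49
(3) 49|_7 = 7^2 ↦ 8^2|_8 = 64 ⇒ 63
(4) 63|_8 = 7·8 + 7 ↦ 7·9 + 7|_9 = 70 ⇒ 69
(5) 69|_9 = 7·9 + 6 ↦ 7·10 + 6|_10 = 76 ⇒ 75
(6) 75|_10 = 7·10 + 5 ↦ 7·11 + 5|_11 = 82 ⇒ 81
(7) 81|_11 = 7·11 + 4 ↦ 7·12 + 4|_12 = 88 ⇒ 87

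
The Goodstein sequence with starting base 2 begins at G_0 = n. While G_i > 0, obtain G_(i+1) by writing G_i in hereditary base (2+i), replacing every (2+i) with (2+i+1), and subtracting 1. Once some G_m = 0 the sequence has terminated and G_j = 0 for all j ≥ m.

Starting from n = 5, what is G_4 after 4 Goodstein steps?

775

(0) 5|_2 = 2^2 + 1 ↦ 3^3 + 1|_3 = 28 ⇒ 27
(1) 27|_3 = 3^3 ↦ 4^4|_4 = 256 ⇒ 255
(2) 255|_4 = 3·4^3 + 3·4^2 + 3·4 + 3 ↦ 3·5^3 + 3·5^2 + 3·5 + 3|_5 = 468 ⇒ 467
(3) 467|_5 = 3·5^3 + 3·5^2 + 3·5 + 2 ↦ 3·6^3 + 3·6^2 + 3·6 + 2|_6 = 776 ⇒ 775
(4) 775|_6 = 3·6^3 + 3·6^2 + 3·6 + 1 ↦ 3·7^3 + 3·7^2 + 3·7 + 1|_7 = 1198 ⇒ 1197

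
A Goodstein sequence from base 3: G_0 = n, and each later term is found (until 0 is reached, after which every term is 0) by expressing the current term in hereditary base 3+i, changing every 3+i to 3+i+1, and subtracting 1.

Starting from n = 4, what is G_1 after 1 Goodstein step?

base 3: 4 = 3 + 1; at 4: 4 + 1 = 5; next = 4
base 4: 4 = 4; at 5: 5 = 5; next = 4

4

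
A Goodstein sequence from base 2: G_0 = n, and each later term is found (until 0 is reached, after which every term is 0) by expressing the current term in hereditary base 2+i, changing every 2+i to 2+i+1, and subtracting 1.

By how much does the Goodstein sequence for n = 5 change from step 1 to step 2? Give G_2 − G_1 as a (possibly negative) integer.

228

base 2: 5 = 2^2 + 1; at 3: 3^3 + 1 = 28; next = 27
base 3: 27 = 3^3; at 4: 4^4 = 256; next = 255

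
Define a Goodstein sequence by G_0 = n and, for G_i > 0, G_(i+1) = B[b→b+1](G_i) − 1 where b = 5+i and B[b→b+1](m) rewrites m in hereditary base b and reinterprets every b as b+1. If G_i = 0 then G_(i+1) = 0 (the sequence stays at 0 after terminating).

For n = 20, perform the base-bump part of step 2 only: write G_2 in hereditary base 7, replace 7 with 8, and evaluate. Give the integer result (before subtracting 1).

i=0: 20 = 4·5 (b=5); 5→6: 4·6 = 24; 24−1 = 23
i=1: 23 = 3·6 + 5 (b=6); 6→7: 3·7 + 5 = 26; 26−1 = 25

28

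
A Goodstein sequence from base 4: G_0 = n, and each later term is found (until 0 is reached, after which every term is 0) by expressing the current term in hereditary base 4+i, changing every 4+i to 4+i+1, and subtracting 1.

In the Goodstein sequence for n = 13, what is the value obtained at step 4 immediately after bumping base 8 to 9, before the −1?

[0] 13 ≡ 3·4 + 1 (base 4). Lift 5: 16. −1: 15.
[1] 15 ≡ 3·5 (base 5). Lift 6: 18. −1: 17.
[2] 17 ≡ 2·6 + 5 (base 6). Lift 7: 19. −1: 18.
[3] 18 ≡ 2·7 + 4 (base 7). Lift 8: 20. −1: 19.

21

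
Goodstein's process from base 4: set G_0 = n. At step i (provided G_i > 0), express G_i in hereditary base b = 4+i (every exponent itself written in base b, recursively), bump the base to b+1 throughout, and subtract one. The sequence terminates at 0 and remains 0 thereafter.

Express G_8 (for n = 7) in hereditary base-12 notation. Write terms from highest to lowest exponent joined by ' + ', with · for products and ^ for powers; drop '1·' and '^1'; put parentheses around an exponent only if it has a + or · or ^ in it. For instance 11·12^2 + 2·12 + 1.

3

base 4: 7 = 4 + 3; at 5: 5 + 3 = 8; next = 7
base 5: 7 = 5 + 2; at 6: 6 + 2 = 8; next = 7
base 6: 7 = 6 + 1; at 7: 7 + 1 = 8; next = 7
base 7: 7 = 7; at 8: 8 = 8; next = 7
base 8: 7 = 7; at 9: 7 = 7; next = 6
base 9: 6 = 6; at 10: 6 = 6; next = 5
base 10: 5 = 5; at 11: 5 = 5; next = 4
base 11: 4 = 4; at 12: 4 = 4; next = 3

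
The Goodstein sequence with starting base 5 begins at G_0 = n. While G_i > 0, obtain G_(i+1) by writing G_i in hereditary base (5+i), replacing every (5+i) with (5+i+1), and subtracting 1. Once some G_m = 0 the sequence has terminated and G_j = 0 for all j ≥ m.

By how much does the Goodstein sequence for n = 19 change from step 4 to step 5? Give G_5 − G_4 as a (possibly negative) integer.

2

i=0: 19 = 3·5 + 4 (b=5); 5→6: 3·6 + 4 = 22; 22−1 = 21
i=1: 21 = 3·6 + 3 (b=6); 6→7: 3·7 + 3 = 24; 24−1 = 23
i=2: 23 = 3·7 + 2 (b=7); 7→8: 3·8 + 2 = 26; 26−1 = 25
i=3: 25 = 3·8 + 1 (b=8); 8→9: 3·9 + 1 = 28; 28−1 = 27
i=4: 27 = 3·9 (b=9); 9→10: 3·10 = 30; 30−1 = 29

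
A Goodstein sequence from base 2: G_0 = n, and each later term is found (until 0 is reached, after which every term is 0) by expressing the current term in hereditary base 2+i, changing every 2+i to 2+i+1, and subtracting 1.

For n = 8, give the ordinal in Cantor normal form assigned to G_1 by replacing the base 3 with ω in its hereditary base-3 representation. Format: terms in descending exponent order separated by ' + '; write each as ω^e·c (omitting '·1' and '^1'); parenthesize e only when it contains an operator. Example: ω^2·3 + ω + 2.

ω^ω·2 + ω^2·2 + ω·2 + 2

G_0 = 8. HB_2(8) = 2^(2 + 1). Bump = 81. G_1 = 80.
G_1 = 80. HB_3(80) = 2·3^3 + 2·3^2 + 2·3 + 2. Bump = 554. G_2 = 553.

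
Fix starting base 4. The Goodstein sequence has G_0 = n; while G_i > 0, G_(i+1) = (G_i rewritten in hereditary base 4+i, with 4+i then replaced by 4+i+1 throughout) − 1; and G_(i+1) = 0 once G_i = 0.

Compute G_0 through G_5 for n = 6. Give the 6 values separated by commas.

(0) 6|_4 = 4 + 2 ↦ 5 + 2|_5 = 7 ⇒ 6
(1) 6|_5 = 5 + 1 ↦ 6 + 1|_6 = 7 ⇒ 6
(2) 6|_6 = 6 ↦ 7|_7 = 7 ⇒ 6
(3) 6|_7 = 6 ↦ 6|_8 = 6 ⇒ 5
(4) 5|_8 = 5 ↦ 5|_9 = 5 ⇒ 4

6, 6, 6, 6, 5, 4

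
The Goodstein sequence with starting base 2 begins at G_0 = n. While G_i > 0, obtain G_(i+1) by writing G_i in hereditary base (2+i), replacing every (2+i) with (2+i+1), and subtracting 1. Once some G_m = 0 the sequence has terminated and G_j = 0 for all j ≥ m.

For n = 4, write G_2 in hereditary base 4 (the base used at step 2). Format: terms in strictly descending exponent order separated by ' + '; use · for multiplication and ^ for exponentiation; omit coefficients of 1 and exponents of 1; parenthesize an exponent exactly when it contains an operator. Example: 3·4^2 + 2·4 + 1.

2·4^2 + 2·4 + 1

[0] 4 ≡ 2^2 (base 2). Lift 3: 27. −1: 26.
[1] 26 ≡ 2·3^2 + 2·3 + 2 (base 3). Lift 4: 42. −1: 41.
[2] 41 ≡ 2·4^2 + 2·4 + 1 (base 4). Lift 5: 61. −1: 60.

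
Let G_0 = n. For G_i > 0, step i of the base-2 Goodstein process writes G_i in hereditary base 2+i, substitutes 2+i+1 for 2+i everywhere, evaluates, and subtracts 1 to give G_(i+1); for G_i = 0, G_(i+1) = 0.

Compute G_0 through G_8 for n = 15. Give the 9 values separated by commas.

15, 111, 1283, 18752, 326593, 6588344, 150994943, 3524450280, 100077777775

G_0 = 15. HB_2(15) = 2^(2 + 1) + 2^2 + 2 + 1. Bump = 112. G_1 = 111.
G_1 = 111. HB_3(111) = 3^(3 + 1) + 3^3 + 3. Bump = 1284. G_2 = 1283.
G_2 = 1283. HB_4(1283) = 4^(4 + 1) + 4^4 + 3. Bump = 18753. G_3 = 18752.
G_3 = 18752. HB_5(18752) = 5^(5 + 1) + 5^5 + 2. Bump = 326594. G_4 = 326593.
G_4 = 326593. HB_6(326593) = 6^(6 + 1) + 6^6 + 1. Bump = 6588345. G_5 = 6588344.
G_5 = 6588344. HB_7(6588344) = 7^(7 + 1) + 7^7. Bump = 150994944. G_6 = 150994943.
G_6 = 150994943. HB_8(150994943) = 8^(8 + 1) + 7·8^7 + 7·8^6 + 7·8^5 + 7·8^4 + 7·8^3 + 7·8^2 + 7·8 + 7. Bump = 3524450281. G_7 = 3524450280.
G_7 = 3524450280. HB_9(3524450280) = 9^(9 + 1) + 7·9^7 + 7·9^6 + 7·9^5 + 7·9^4 + 7·9^3 + 7·9^2 + 7·9 + 6. Bump = 100077777776. G_8 = 100077777775.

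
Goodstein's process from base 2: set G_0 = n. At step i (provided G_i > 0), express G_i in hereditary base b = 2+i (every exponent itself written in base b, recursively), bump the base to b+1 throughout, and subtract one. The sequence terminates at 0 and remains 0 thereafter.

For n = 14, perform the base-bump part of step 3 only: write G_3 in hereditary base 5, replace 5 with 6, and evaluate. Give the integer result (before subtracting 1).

326592

(0) 14|_2 = 2^(2 + 1) + 2^2 + 2 ↦ 3^(3 + 1) + 3^3 + 3|_3 = 111 ⇒ 110
(1) 110|_3 = 3^(3 + 1) + 3^3 + 2 ↦ 4^(4 + 1) + 4^4 + 2|_4 = 1282 ⇒ 1281
(2) 1281|_4 = 4^(4 + 1) + 4^4 + 1 ↦ 5^(5 + 1) + 5^5 + 1|_5 = 18751 ⇒ 18750
(3) 18750|_5 = 5^(5 + 1) + 5^5 ↦ 6^(6 + 1) + 6^6|_6 = 326592 ⇒ 326591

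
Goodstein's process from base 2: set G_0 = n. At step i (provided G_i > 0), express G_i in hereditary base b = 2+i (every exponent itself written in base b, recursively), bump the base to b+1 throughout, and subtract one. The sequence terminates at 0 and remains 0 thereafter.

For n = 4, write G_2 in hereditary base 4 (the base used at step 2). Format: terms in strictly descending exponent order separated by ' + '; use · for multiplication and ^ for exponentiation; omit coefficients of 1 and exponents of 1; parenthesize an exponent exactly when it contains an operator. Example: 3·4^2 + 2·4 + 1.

2·4^2 + 2·4 + 1

(0) 4|_2 = 2^2 ↦ 3^3|_3 = 27 ⇒ 26
(1) 26|_3 = 2·3^2 + 2·3 + 2 ↦ 2·4^2 + 2·4 + 2|_4 = 42 ⇒ 41
(2) 41|_4 = 2·4^2 + 2·4 + 1 ↦ 2·5^2 + 2·5 + 1|_5 = 61 ⇒ 60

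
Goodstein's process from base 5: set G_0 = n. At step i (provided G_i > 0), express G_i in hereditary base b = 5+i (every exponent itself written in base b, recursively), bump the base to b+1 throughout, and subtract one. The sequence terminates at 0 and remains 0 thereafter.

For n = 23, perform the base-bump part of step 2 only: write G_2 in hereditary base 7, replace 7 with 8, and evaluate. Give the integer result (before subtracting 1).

33

G_0 = 23. HB_5(23) = 4·5 + 3. Bump = 27. G_1 = 26.
G_1 = 26. HB_6(26) = 4·6 + 2. Bump = 30. G_2 = 29.
G_2 = 29. HB_7(29) = 4·7 + 1. Bump = 33. G_3 = 32.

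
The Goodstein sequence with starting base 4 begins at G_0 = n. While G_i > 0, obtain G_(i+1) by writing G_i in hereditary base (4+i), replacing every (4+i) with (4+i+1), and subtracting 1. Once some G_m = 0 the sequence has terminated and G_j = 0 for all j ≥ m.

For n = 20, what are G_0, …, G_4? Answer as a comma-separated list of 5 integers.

20 —HB4→ 4^2 + 4 —bump→ 5^2 + 5 = 30 —(−1)→ 29
29 —HB5→ 5^2 + 4 —bump→ 6^2 + 4 = 40 —(−1)→ 39
39 —HB6→ 6^2 + 3 —bump→ 7^2 + 3 = 52 —(−1)→ 51
51 —HB7→ 7^2 + 2 —bump→ 8^2 + 2 = 66 —(−1)→ 65

20, 29, 39, 51, 65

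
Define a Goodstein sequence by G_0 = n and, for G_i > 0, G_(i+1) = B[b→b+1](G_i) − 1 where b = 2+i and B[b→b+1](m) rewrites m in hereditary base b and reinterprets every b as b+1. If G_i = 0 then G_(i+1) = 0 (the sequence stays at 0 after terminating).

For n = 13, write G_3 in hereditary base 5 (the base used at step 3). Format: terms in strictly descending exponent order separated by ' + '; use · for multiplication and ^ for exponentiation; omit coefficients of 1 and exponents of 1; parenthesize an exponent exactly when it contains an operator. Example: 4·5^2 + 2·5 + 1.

13 —HB2→ 2^(2 + 1) + 2^2 + 1 —bump→ 3^(3 + 1) + 3^3 + 1 = 109 —(−1)→ 108
108 —HB3→ 3^(3 + 1) + 3^3 —bump→ 4^(4 + 1) + 4^4 = 1280 —(−1)→ 1279
1279 —HB4→ 4^(4 + 1) + 3·4^3 + 3·4^2 + 3·4 + 3 —bump→ 5^(5 + 1) + 3·5^3 + 3·5^2 + 3·5 + 3 = 16093 —(−1)→ 16092
16092 —HB5→ 5^(5 + 1) + 3·5^3 + 3·5^2 + 3·5 + 2 —bump→ 6^(6 + 1) + 3·6^3 + 3·6^2 + 3·6 + 2 = 280712 —(−1)→ 280711

5^(5 + 1) + 3·5^3 + 3·5^2 + 3·5 + 2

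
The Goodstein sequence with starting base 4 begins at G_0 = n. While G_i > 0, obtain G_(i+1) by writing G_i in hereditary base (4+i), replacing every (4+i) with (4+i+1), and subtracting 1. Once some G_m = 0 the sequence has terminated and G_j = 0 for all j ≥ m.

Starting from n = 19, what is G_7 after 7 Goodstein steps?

19 —HB4→ 4^2 + 3 —bump→ 5^2 + 3 = 28 —(−1)→ 27
27 —HB5→ 5^2 + 2 —bump→ 6^2 + 2 = 38 —(−1)→ 37
37 —HB6→ 6^2 + 1 —bump→ 7^2 + 1 = 50 —(−1)→ 49
49 —HB7→ 7^2 —bump→ 8^2 = 64 —(−1)→ 63
63 —HB8→ 7·8 + 7 —bump→ 7·9 + 7 = 70 —(−1)→ 69
69 —HB9→ 7·9 + 6 —bump→ 7·10 + 6 = 76 —(−1)→ 75
75 —HB10→ 7·10 + 5 —bump→ 7·11 + 5 = 82 —(−1)→ 81
81 —HB11→ 7·11 + 4 —bump→ 7·12 + 4 = 88 —(−1)→ 87

81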